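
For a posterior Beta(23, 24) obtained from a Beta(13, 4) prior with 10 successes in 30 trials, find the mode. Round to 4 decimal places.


Mode = (alpha - 1) / (alpha + beta - 2)
= 22 / 45
= 0.4889

0.4889


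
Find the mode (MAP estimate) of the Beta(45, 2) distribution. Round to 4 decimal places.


For Beta(a,b) with a,b > 1:
Mode = (a-1)/(a+b-2) = (45-1)/(47-2)
= 44/45 = 0.9778

0.9778


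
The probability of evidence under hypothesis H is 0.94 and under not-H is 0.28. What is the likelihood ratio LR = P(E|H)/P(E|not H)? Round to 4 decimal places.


LR = 0.94 / 0.28
= 3.3571

3.3571


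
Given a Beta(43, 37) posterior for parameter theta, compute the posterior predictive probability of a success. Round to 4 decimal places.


For a Beta-Bernoulli model, the predictive probability is the mean:
P(success) = 43/(43+37) = 43/80 = 0.5375

0.5375


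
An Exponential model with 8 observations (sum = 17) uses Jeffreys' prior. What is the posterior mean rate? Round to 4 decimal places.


Posterior Gamma(8, 17)
E[lambda] = 8/17 = 0.4706

0.4706


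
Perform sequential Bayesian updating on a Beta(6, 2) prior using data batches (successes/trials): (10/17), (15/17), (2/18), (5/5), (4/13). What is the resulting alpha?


Accumulate successes: 36
Posterior alpha = prior alpha + sum of successes
= 6 + 36 = 42

42


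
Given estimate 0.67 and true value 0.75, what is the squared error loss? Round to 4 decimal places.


Squared error = (estimate - true)^2
Difference = -0.08
Loss = -0.08^2 = 0.0064

0.0064


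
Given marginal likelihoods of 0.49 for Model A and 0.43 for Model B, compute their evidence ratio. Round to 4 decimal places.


Ratio = ML(A) / ML(B) = 0.49/0.43
= 1.1395

1.1395


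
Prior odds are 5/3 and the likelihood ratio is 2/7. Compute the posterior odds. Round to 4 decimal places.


Posterior odds = prior odds * likelihood ratio
= (5/3) * (2/7)
= 10 / 21
= 0.4762

0.4762


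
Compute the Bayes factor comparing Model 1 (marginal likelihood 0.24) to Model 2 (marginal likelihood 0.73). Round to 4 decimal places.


BF12 = marginal likelihood of M1 / marginal likelihood of M2
= 0.24/0.73
= 0.3288

0.3288


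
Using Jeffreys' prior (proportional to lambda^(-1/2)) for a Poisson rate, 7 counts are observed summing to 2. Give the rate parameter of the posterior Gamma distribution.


Conjugate update: Gamma(prior_shape + S, prior_rate + n).
Prior shape = 0.5, prior rate = 0.
Posterior rate = 0 + n = 7

7.0


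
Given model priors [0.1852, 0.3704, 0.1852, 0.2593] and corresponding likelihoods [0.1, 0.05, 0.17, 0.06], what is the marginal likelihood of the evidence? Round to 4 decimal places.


P(E) = sum_i P(M_i) P(E|M_i)
= 0.0185 + 0.0185 + 0.0315 + 0.0156
= 0.0841

0.0841


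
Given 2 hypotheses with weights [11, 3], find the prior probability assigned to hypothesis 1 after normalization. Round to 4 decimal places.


To normalize, divide each weight by the sum of all weights.
Sum = 14
Prior(H1) = 11/14 = 0.7857

0.7857


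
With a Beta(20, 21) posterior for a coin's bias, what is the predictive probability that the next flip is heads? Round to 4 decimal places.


The predictive probability equals the posterior mean.
P(next = heads) = alpha / (alpha + beta)
= 20 / 41 = 0.4878

0.4878


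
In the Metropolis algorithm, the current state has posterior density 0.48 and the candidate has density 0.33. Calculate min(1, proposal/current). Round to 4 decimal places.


Ratio = 0.33/0.48 = 0.6875
Acceptance probability = min(1, 0.6875)
= 0.6875

0.6875


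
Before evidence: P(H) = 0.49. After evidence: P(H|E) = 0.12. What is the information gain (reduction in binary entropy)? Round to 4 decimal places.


Prior entropy = 0.9997
Posterior entropy = 0.5294
Information gain = 0.9997 - 0.5294 = 0.4704

0.4704


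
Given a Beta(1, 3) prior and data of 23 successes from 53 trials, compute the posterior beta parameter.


Number of failures = 53 - 23 = 30
Posterior beta = 3 + 30 = 33

33


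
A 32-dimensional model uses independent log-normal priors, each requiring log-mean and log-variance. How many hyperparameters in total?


Per parameter: 2 (log-mean and log-variance).
Total = 32 * 2 = 64

64


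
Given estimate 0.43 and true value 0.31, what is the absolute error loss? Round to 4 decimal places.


Absolute error = |estimate - true|
= |0.12| = 0.12

0.12


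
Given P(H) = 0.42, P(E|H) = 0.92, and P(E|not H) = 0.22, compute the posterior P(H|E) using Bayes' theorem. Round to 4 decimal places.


By Bayes' theorem: P(H|E) = P(E|H)*P(H) / P(E)
P(E) = P(E|H)*P(H) + P(E|not H)*P(not H)
P(E) = 0.92*0.42 + 0.22*0.58 = 0.514
P(H|E) = 0.92*0.42 / 0.514 = 0.7518

0.7518


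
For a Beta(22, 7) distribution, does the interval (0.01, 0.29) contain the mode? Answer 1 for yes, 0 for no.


Mode of Beta(a,b) = (a-1)/(a+b-2)
= (22-1)/(22+7-2) = 0.7778
Check: 0.01 <= 0.7778 <= 0.29?
Result: 0

0


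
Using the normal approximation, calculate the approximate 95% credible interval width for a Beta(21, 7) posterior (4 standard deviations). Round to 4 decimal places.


Var(Beta) = 21*7/(28^2 * 29) = 0.0065
SD = 0.0804
Width ~ 4*SD = 0.3216

0.3216


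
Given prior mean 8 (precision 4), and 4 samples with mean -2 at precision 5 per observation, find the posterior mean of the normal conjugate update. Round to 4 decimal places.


The posterior mean is a precision-weighted average of prior and data.
Post. prec. = 4 + 20 = 24
Post. mean = (32 + -40)/24 = -8/24 = -0.3333

-0.3333


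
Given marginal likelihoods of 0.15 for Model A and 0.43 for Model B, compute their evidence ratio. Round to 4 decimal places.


Ratio = ML(A) / ML(B) = 0.15/0.43
= 0.3488

0.3488


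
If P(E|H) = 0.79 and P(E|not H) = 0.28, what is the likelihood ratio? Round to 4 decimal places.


Likelihood ratio = P(E|H) / P(E|not H)
= 0.79 / 0.28
= 2.8214

2.8214


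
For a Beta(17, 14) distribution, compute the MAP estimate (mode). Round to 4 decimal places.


MAP = mode = (a-1)/(a+b-2)
= (17-1)/(17+14-2)
= 16/29 = 0.5517

0.5517


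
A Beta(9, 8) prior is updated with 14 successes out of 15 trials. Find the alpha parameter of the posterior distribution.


In the Beta-Binomial conjugate update:
alpha_post = alpha_prior + successes
= 9 + 14
= 23

23


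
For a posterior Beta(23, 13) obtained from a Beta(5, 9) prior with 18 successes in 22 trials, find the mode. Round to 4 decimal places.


Mode = (alpha - 1) / (alpha + beta - 2)
= 22 / 34
= 0.6471

0.6471


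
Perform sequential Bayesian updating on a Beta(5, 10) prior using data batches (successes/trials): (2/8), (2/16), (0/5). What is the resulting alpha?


Accumulate successes: 4
Posterior alpha = prior alpha + sum of successes
= 5 + 4 = 9

9


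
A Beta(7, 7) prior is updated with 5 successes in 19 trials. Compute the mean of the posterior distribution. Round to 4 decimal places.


After update: Beta(12, 21)
Mean = 12 / (12 + 21) = 12 / 33
= 0.3636

0.3636


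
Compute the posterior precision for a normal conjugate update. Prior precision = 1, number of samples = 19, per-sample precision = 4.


tau_post = tau_0 + n * tau
= 1 + 19 * 4 = 77

77


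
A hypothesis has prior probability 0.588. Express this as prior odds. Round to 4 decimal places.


Odds = P(H) / P(not H) = 0.588 / 0.412
= 1.4272

1.4272


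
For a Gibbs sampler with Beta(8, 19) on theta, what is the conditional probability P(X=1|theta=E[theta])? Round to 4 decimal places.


E[theta] = 8/(8+19) = 0.2963
P(X=1|theta) = theta = 0.2963

0.2963


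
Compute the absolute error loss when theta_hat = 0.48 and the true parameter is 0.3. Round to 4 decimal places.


L = |theta_hat - theta_true|
= |0.48 - 0.3| = 0.18

0.18


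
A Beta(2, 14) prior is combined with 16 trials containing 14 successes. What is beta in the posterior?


In conjugate updating:
beta_posterior = beta_prior + (n - k)
= 14 + (16 - 14)
= 14 + 2 = 16

16


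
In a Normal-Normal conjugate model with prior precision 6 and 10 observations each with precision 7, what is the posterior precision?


Posterior precision = prior precision + n * observation precision
= 6 + 10 * 7
= 6 + 70 = 76

76


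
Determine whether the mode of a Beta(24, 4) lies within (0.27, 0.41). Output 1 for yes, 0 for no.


First find the mode: (a-1)/(a+b-2) = 0.8846
Is 0.8846 in (0.27, 0.41)? 0

0


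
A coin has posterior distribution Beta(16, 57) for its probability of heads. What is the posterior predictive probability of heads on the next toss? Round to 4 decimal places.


Posterior predictive = E[theta] = alpha/(alpha+beta)
= 16/73
= 0.2192

0.2192


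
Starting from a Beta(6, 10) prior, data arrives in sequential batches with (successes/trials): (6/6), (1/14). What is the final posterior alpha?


In sequential Bayesian updating, we sum all successes.
Total successes = 7
Final alpha = 6 + 7 = 13

13


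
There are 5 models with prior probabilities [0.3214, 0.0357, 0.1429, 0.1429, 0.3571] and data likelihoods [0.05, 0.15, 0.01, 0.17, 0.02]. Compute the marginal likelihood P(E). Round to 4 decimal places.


P(E) = sum over models of P(M_i) * P(E|M_i)
= 0.3214*0.05 + 0.0357*0.15 + 0.1429*0.01 + 0.1429*0.17 + 0.3571*0.02
= 0.0543

0.0543


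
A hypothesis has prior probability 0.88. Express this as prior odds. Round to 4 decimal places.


Odds = P(H) / P(not H) = 0.88 / 0.12
= 7.3333

7.3333


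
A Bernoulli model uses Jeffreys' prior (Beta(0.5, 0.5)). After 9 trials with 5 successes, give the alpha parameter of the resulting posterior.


Posterior = Beta(prior_alpha + successes, prior_beta + failures)
= Beta(0.5 + 5, 0.5 + 4)
Posterior alpha = 0.5 + k = 0.5 + 5 = 5.5

5.5


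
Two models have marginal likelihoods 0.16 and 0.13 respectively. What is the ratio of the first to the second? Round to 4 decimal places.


Evidence ratio = 0.16 / 0.13
= 1.2308

1.2308


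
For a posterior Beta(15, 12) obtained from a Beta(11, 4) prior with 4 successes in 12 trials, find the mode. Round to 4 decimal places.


Mode = (alpha - 1) / (alpha + beta - 2)
= 14 / 25
= 0.56

0.56


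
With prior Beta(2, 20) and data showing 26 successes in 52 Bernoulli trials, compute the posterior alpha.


Conjugate update: alpha_posterior = alpha_prior + k
= 2 + 26 = 28

28


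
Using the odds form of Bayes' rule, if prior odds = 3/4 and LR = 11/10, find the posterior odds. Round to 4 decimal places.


Bayes' rule in odds form: posterior odds = prior odds * LR
= (3 * 11) / (4 * 10)
= 33/40 = 0.825

0.825


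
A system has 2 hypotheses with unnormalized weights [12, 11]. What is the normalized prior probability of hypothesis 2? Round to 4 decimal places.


The normalized prior is the weight divided by the total.
Total weight = 23
P(H2) = 11 / 23 = 0.4783

0.4783


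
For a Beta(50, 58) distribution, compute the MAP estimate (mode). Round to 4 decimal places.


MAP = mode = (a-1)/(a+b-2)
= (50-1)/(50+58-2)
= 49/106 = 0.4623

0.4623


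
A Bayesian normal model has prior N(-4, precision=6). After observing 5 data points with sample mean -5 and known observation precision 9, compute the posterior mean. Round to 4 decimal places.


Posterior mean = (prior_precision * prior_mean + n * data_precision * data_mean) / (prior_precision + n * data_precision)
Numerator = 6*-4 + 5*9*-5 = -249
Denominator = 6 + 5*9 = 51
Posterior mean = -4.8824

-4.8824


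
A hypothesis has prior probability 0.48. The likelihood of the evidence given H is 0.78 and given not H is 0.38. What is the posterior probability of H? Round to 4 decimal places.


Using Bayes' theorem:
P(E) = 0.48 * 0.78 + 0.52 * 0.38
P(E) = 0.572
P(H|E) = (0.48 * 0.78) / 0.572 = 0.6545

0.6545


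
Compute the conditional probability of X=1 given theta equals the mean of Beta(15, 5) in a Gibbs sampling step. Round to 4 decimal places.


Mean of Beta(15, 5) = 0.75
P(X=1 | theta=0.75) = 0.75

0.75


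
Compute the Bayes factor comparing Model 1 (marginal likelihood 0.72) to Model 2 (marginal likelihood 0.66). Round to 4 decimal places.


BF12 = marginal likelihood of M1 / marginal likelihood of M2
= 0.72/0.66
= 1.0909

1.0909


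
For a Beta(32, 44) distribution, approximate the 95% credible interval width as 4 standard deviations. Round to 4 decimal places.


Variance of Beta(a,b) = ab / ((a+b)^2 * (a+b+1))
= 32*44 / ((76)^2 * 77)
= 0.0032
SD = sqrt(0.0032) = 0.0563
Width = 4 * SD = 0.2251

0.2251


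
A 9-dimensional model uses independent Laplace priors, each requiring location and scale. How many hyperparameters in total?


Per parameter: 2 (location and scale).
Total = 9 * 2 = 18

18


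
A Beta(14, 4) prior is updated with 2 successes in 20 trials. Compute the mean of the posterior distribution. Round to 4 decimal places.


After update: Beta(16, 22)
Mean = 16 / (16 + 22) = 16 / 38
= 0.4211

0.4211


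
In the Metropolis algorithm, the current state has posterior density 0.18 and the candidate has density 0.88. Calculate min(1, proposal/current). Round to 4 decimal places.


Ratio = 0.88/0.18 = 4.8889
Acceptance probability = min(1, 4.8889)
= 1.0

1.0


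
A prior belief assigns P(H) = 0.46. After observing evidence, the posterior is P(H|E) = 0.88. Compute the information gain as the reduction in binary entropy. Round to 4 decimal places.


H(prior) = -0.46*log2(0.46) - 0.54*log2(0.54)
= 0.9954
H(post) = -0.88*log2(0.88) - 0.12*log2(0.12)
= 0.5294
IG = 0.9954 - 0.5294 = 0.466

0.466


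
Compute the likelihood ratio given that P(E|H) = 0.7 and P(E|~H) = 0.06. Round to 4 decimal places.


LR = P(E|H) / P(E|~H)
= 0.7 / 0.06 = 11.6667

11.6667


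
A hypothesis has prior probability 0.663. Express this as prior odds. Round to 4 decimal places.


Odds = P(H) / P(not H) = 0.663 / 0.337
= 1.9674

1.9674


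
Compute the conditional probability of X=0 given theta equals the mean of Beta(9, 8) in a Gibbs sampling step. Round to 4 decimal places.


Mean of Beta(9, 8) = 0.5294
P(X=0 | theta=0.5294) = 0.4706

0.4706


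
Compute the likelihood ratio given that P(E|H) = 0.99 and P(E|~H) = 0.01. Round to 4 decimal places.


LR = P(E|H) / P(E|~H)
= 0.99 / 0.01 = 99.0

99.0


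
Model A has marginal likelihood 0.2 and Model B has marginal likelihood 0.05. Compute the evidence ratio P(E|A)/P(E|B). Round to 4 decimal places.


Evidence ratio = P(E|A) / P(E|B)
= 0.2 / 0.05
= 4.0

4.0


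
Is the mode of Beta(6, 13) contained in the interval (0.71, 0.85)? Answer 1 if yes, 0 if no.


Mode = (a-1)/(a+b-2) = 5/17 = 0.2941
Interval: (0.71, 0.85)
Contains mode? 0

0


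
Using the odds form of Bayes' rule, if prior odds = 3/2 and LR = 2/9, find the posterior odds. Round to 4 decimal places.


Bayes' rule in odds form: posterior odds = prior odds * LR
= (3 * 2) / (2 * 9)
= 6/18 = 0.3333

0.3333


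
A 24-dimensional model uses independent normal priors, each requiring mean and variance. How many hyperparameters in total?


Per parameter: 2 (mean and variance).
Total = 24 * 2 = 48

48


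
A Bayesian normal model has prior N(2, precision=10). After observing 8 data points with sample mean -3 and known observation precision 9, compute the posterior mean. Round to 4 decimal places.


Posterior mean = (prior_precision * prior_mean + n * data_precision * data_mean) / (prior_precision + n * data_precision)
Numerator = 10*2 + 8*9*-3 = -196
Denominator = 10 + 8*9 = 82
Posterior mean = -2.3902

-2.3902


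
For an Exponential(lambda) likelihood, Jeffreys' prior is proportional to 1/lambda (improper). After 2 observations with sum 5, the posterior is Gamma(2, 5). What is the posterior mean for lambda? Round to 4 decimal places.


Posterior = Gamma(n, sum_x) = Gamma(2, 5)
Posterior mean = shape/rate = 2/5
= 0.4

0.4


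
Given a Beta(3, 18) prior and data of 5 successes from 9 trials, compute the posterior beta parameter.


Number of failures = 9 - 5 = 4
Posterior beta = 18 + 4 = 22

22


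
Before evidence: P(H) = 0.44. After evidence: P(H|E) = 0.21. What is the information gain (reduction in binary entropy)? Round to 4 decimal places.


Prior entropy = 0.9896
Posterior entropy = 0.7415
Information gain = 0.9896 - 0.7415 = 0.2481

0.2481


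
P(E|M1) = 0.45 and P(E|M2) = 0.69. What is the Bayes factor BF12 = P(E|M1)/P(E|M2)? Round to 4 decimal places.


Bayes factor BF12 = P(E|M1) / P(E|M2)
= 0.45 / 0.69
= 0.6522

0.6522


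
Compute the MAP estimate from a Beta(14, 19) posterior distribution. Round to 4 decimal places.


MAP = mode of Beta distribution
= (alpha - 1)/(alpha + beta - 2)
= (14-1)/(14+19-2)
= 13/31 = 0.4194

0.4194


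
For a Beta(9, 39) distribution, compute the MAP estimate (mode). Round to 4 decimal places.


MAP = mode = (a-1)/(a+b-2)
= (9-1)/(9+39-2)
= 8/46 = 0.1739

0.1739


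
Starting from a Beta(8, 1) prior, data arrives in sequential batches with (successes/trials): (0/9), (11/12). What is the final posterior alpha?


In sequential Bayesian updating, we sum all successes.
Total successes = 11
Final alpha = 8 + 11 = 19

19


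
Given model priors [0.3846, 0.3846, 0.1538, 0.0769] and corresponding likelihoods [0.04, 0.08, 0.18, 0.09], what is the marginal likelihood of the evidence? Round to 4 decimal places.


P(E) = sum_i P(M_i) P(E|M_i)
= 0.0154 + 0.0308 + 0.0277 + 0.0069
= 0.0808

0.0808


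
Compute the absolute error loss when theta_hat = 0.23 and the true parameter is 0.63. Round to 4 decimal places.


L = |theta_hat - theta_true|
= |0.23 - 0.63| = 0.4

0.4


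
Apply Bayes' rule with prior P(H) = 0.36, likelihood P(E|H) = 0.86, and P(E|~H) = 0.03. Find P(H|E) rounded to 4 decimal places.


Step 1: Compute marginal P(E) = P(E|H)P(H) + P(E|~H)P(~H)
= 0.86*0.36 + 0.03*0.64 = 0.3288
Step 2: P(H|E) = P(E|H)P(H)/P(E) = 0.3096/0.3288
= 0.9416

0.9416


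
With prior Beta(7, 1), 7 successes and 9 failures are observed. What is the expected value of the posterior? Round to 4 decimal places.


Posterior = Beta(14, 10)
E[theta] = alpha/(alpha+beta)
= 14/24 = 0.5833

0.5833


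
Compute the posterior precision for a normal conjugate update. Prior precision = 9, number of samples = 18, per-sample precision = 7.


tau_post = tau_0 + n * tau
= 9 + 18 * 7 = 135

135


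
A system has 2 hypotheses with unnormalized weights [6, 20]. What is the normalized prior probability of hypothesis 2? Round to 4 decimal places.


The normalized prior is the weight divided by the total.
Total weight = 26
P(H2) = 20 / 26 = 0.7692

0.7692


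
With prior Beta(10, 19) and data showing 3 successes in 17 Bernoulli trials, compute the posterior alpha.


Conjugate update: alpha_posterior = alpha_prior + k
= 10 + 3 = 13

13


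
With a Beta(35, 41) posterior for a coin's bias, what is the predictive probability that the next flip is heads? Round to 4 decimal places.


The predictive probability equals the posterior mean.
P(next = heads) = alpha / (alpha + beta)
= 35 / 76 = 0.4605

0.4605


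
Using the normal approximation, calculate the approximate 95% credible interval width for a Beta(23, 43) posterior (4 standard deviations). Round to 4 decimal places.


Var(Beta) = 23*43/(66^2 * 67) = 0.0034
SD = 0.0582
Width ~ 4*SD = 0.2329

0.2329


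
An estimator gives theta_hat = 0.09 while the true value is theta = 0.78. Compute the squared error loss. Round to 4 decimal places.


The squared error loss is (theta_hat - theta)^2
= (0.09 - 0.78)^2
= (-0.69)^2 = 0.4761

0.4761


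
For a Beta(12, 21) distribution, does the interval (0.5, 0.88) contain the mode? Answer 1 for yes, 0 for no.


Mode of Beta(a,b) = (a-1)/(a+b-2)
= (12-1)/(12+21-2) = 0.3548
Check: 0.5 <= 0.3548 <= 0.88?
Result: 0

0


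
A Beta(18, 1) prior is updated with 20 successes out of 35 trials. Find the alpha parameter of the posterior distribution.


In the Beta-Binomial conjugate update:
alpha_post = alpha_prior + successes
= 18 + 20
= 38

38


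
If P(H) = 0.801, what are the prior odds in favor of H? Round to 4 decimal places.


Prior odds = P(H) / (1 - P(H))
= 0.801 / 0.199
= 4.0251

4.0251


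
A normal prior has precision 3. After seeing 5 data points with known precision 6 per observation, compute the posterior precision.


In the conjugate normal model, precisions add:
tau_posterior = tau_prior + n * tau_data
= 3 + 5*6 = 33

33


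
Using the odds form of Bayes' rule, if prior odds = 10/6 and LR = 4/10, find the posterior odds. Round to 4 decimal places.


Bayes' rule in odds form: posterior odds = prior odds * LR
= (10 * 4) / (6 * 10)
= 40/60 = 0.6667

0.6667


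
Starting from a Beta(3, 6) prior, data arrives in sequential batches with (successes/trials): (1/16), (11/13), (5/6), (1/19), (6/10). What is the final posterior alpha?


In sequential Bayesian updating, we sum all successes.
Total successes = 24
Final alpha = 3 + 24 = 27

27


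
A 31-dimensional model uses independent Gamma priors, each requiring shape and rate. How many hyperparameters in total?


Per parameter: 2 (shape and rate).
Total = 31 * 2 = 62

62


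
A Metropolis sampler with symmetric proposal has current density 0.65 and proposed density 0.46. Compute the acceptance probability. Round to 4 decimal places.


For symmetric proposals, acceptance = min(1, pi(x*)/pi(x))
= min(1, 0.46/0.65)
= min(1, 0.7077) = 0.7077

0.7077


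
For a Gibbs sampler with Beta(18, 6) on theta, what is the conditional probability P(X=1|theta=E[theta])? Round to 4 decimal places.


E[theta] = 18/(18+6) = 0.75
P(X=1|theta) = theta = 0.75

0.75


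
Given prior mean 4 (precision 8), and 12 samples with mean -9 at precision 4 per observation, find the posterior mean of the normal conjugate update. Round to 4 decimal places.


The posterior mean is a precision-weighted average of prior and data.
Post. prec. = 8 + 48 = 56
Post. mean = (32 + -432)/56 = -400/56 = -7.1429

-7.1429


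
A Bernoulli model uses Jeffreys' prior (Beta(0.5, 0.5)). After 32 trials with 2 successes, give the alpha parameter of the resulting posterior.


Posterior = Beta(prior_alpha + successes, prior_beta + failures)
= Beta(0.5 + 2, 0.5 + 30)
Posterior alpha = 0.5 + k = 0.5 + 2 = 2.5

2.5


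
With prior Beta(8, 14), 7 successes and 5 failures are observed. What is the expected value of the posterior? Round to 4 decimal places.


Posterior = Beta(15, 19)
E[theta] = alpha/(alpha+beta)
= 15/34 = 0.4412

0.4412


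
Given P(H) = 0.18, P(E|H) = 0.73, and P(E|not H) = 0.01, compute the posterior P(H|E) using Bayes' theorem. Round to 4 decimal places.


By Bayes' theorem: P(H|E) = P(E|H)*P(H) / P(E)
P(E) = P(E|H)*P(H) + P(E|not H)*P(not H)
P(E) = 0.73*0.18 + 0.01*0.82 = 0.1396
P(H|E) = 0.73*0.18 / 0.1396 = 0.9413

0.9413


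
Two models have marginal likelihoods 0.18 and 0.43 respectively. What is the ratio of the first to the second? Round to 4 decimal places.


Evidence ratio = 0.18 / 0.43
= 0.4186

0.4186


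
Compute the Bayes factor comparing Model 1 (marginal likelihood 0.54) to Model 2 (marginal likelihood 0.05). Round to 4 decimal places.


BF12 = marginal likelihood of M1 / marginal likelihood of M2
= 0.54/0.05
= 10.8

10.8


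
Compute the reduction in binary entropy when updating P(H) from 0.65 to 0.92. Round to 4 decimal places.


H_before = -p*log2(p) - (1-p)*log2(1-p) for p=0.65: 0.9341
H_after for p=0.92: 0.4022
Reduction = 0.9341 - 0.4022 = 0.5319

0.5319


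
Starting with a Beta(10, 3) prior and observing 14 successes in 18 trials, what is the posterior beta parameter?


Posterior beta = prior beta + failures
Failures = 18 - 14 = 4
beta_post = 3 + 4 = 7

7


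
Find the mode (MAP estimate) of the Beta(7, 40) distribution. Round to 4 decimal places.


For Beta(a,b) with a,b > 1:
Mode = (a-1)/(a+b-2) = (7-1)/(47-2)
= 6/45 = 0.1333

0.1333


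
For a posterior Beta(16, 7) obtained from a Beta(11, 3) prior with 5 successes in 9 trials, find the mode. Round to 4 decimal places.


Mode = (alpha - 1) / (alpha + beta - 2)
= 15 / 21
= 0.7143

0.7143


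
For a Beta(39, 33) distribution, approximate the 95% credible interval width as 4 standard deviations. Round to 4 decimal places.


Variance of Beta(a,b) = ab / ((a+b)^2 * (a+b+1))
= 39*33 / ((72)^2 * 73)
= 0.0034
SD = sqrt(0.0034) = 0.0583
Width = 4 * SD = 0.2333

0.2333


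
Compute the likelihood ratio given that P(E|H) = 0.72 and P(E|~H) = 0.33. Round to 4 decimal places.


LR = P(E|H) / P(E|~H)
= 0.72 / 0.33 = 2.1818

2.1818


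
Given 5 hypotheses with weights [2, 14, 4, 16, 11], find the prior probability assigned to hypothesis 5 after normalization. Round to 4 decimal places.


To normalize, divide each weight by the sum of all weights.
Sum = 47
Prior(H5) = 11/47 = 0.234

0.234


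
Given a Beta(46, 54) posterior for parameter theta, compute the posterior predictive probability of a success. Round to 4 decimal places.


For a Beta-Bernoulli model, the predictive probability is the mean:
P(success) = 46/(46+54) = 46/100 = 0.46

0.46


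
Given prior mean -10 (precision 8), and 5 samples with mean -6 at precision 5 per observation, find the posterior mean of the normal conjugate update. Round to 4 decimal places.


The posterior mean is a precision-weighted average of prior and data.
Post. prec. = 8 + 25 = 33
Post. mean = (-80 + -150)/33 = -230/33 = -6.9697

-6.9697


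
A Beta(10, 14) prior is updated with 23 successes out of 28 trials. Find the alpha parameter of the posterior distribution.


In the Beta-Binomial conjugate update:
alpha_post = alpha_prior + successes
= 10 + 23
= 33

33


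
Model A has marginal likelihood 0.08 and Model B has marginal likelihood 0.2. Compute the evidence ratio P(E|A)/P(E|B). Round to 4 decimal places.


Evidence ratio = P(E|A) / P(E|B)
= 0.08 / 0.2
= 0.4

0.4


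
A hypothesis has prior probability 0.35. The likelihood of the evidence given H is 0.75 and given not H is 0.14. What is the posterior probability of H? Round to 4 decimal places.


Using Bayes' theorem:
P(E) = 0.35 * 0.75 + 0.65 * 0.14
P(E) = 0.3535
P(H|E) = (0.35 * 0.75) / 0.3535 = 0.7426

0.7426


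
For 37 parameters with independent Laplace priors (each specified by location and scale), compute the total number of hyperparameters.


A Laplace prior has 2 hyperparameters per parameter.
Total = 37 * 2 = 74

74


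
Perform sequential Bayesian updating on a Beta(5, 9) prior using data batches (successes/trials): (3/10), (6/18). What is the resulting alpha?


Accumulate successes: 9
Posterior alpha = prior alpha + sum of successes
= 5 + 9 = 14

14


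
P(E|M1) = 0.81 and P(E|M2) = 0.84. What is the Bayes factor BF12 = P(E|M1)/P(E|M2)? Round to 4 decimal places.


Bayes factor BF12 = P(E|M1) / P(E|M2)
= 0.81 / 0.84
= 0.9643

0.9643


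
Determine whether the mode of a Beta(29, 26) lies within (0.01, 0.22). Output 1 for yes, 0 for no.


First find the mode: (a-1)/(a+b-2) = 0.5283
Is 0.5283 in (0.01, 0.22)? 0

0


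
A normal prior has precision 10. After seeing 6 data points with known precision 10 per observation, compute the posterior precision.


In the conjugate normal model, precisions add:
tau_posterior = tau_prior + n * tau_data
= 10 + 6*10 = 70

70


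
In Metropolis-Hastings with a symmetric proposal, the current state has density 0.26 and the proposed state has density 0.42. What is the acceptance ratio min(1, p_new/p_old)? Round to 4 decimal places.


Ratio = p_new / p_old = 0.42 / 0.26 = 1.6154
Acceptance = min(1, 1.6154) = 1.0

1.0


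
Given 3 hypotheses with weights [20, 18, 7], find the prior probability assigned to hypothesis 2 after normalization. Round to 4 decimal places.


To normalize, divide each weight by the sum of all weights.
Sum = 45
Prior(H2) = 18/45 = 0.4

0.4


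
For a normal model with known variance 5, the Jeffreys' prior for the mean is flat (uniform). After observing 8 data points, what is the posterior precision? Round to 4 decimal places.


Jeffreys' prior for normal mean (known variance) is flat.
Prior precision = 0.
Posterior precision = prior_prec + n/sigma^2 = 0 + 8/5
= 1.6

1.6


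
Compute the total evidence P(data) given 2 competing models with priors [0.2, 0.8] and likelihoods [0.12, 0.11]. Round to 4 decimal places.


Marginal likelihood = sum P(model_i) * P(data|model_i)
Model 1: 0.2 * 0.12 = 0.024
Model 2: 0.8 * 0.11 = 0.088
Total = 0.112

0.112


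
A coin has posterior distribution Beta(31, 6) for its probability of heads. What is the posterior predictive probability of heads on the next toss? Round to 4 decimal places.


Posterior predictive = E[theta] = alpha/(alpha+beta)
= 31/37
= 0.8378

0.8378


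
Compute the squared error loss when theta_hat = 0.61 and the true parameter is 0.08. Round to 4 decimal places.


L = (theta_hat - theta_true)^2
= (0.61 - 0.08)^2
= 0.53^2 = 0.2809

0.2809


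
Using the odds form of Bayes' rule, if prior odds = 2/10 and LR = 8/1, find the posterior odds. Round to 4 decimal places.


Bayes' rule in odds form: posterior odds = prior odds * LR
= (2 * 8) / (10 * 1)
= 16/10 = 1.6

1.6


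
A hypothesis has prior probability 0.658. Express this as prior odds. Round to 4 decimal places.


Odds = P(H) / P(not H) = 0.658 / 0.342
= 1.924

1.924


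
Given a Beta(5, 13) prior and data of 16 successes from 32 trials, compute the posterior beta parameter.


Number of failures = 32 - 16 = 16
Posterior beta = 13 + 16 = 29

29


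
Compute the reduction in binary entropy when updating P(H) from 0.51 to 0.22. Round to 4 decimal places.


H_before = -p*log2(p) - (1-p)*log2(1-p) for p=0.51: 0.9997
H_after for p=0.22: 0.7602
Reduction = 0.9997 - 0.7602 = 0.2395

0.2395


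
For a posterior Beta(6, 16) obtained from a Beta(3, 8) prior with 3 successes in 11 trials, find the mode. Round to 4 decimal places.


Mode = (alpha - 1) / (alpha + beta - 2)
= 5 / 20
= 0.25

0.25


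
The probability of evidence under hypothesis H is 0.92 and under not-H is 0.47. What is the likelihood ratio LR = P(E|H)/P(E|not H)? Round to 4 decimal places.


LR = 0.92 / 0.47
= 1.9574

1.9574


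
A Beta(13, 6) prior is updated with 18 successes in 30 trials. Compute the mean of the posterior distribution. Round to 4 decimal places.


After update: Beta(31, 18)
Mean = 31 / (31 + 18) = 31 / 49
= 0.6327

0.6327


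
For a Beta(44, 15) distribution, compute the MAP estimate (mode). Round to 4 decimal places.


MAP = mode = (a-1)/(a+b-2)
= (44-1)/(44+15-2)
= 43/57 = 0.7544

0.7544


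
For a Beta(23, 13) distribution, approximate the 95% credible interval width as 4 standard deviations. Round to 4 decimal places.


Variance of Beta(a,b) = ab / ((a+b)^2 * (a+b+1))
= 23*13 / ((36)^2 * 37)
= 0.0062
SD = sqrt(0.0062) = 0.079
Width = 4 * SD = 0.3159

0.3159


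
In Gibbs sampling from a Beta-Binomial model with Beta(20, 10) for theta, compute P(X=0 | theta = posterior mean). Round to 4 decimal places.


Posterior mean = alpha/(alpha+beta) = 20/30 = 0.6667
P(X=0|theta=mean) = 1 - theta = 0.3333

0.3333


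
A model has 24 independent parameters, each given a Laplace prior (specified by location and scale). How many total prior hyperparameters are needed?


Each Laplace prior needs 2 hyperparameters (location and scale).
Total = 2 * 24 = 48

48


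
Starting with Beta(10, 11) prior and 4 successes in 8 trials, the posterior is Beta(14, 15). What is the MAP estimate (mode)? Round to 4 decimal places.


The mode of Beta(a, b) when a > 1 and b > 1 is (a-1)/(a+b-2)
= (14 - 1) / (14 + 15 - 2)
= 13 / 27
= 0.4815

0.4815


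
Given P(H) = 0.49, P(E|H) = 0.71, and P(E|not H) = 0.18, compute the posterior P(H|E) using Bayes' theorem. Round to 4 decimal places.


By Bayes' theorem: P(H|E) = P(E|H)*P(H) / P(E)
P(E) = P(E|H)*P(H) + P(E|not H)*P(not H)
P(E) = 0.71*0.49 + 0.18*0.51 = 0.4397
P(H|E) = 0.71*0.49 / 0.4397 = 0.7912

0.7912


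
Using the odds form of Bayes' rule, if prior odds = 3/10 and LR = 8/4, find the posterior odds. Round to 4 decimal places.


Bayes' rule in odds form: posterior odds = prior odds * LR
= (3 * 8) / (10 * 4)
= 24/40 = 0.6

0.6


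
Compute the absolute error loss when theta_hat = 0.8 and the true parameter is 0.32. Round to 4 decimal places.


L = |theta_hat - theta_true|
= |0.8 - 0.32| = 0.48

0.48


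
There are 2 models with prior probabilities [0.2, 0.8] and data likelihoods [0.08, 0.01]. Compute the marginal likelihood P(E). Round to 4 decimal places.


P(E) = sum over models of P(M_i) * P(E|M_i)
= 0.2*0.08 + 0.8*0.01
= 0.024

0.024


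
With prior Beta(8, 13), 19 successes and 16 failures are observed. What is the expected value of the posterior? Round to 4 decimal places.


Posterior = Beta(27, 29)
E[theta] = alpha/(alpha+beta)
= 27/56 = 0.4821

0.4821


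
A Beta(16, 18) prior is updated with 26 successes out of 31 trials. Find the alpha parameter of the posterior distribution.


In the Beta-Binomial conjugate update:
alpha_post = alpha_prior + successes
= 16 + 26
= 42

42


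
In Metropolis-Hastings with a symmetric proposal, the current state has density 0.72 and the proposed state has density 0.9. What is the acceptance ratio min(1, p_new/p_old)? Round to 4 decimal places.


Ratio = p_new / p_old = 0.9 / 0.72 = 1.25
Acceptance = min(1, 1.25) = 1.0

1.0


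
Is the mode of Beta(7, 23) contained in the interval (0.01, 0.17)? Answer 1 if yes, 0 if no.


Mode = (a-1)/(a+b-2) = 6/28 = 0.2143
Interval: (0.01, 0.17)
Contains mode? 0

0


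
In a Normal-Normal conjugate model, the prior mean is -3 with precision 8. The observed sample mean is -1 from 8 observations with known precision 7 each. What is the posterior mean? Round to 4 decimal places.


Posterior precision = tau0 + n*tau = 8 + 8*7 = 64
Posterior mean = (tau0*mu0 + n*tau*xbar) / posterior_precision
= (8*-3 + 8*7*-1) / 64
= -80 / 64 = -1.25

-1.25


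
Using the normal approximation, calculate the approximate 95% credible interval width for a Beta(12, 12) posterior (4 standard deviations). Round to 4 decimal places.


Var(Beta) = 12*12/(24^2 * 25) = 0.01
SD = 0.1
Width ~ 4*SD = 0.4

0.4


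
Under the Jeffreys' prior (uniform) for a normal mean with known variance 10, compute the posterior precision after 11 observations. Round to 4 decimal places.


Prior precision = 0 (flat prior).
Post. prec. = 0 + n/var = 11/10 = 1.1

1.1


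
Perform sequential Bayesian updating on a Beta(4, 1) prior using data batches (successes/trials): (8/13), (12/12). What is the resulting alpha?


Accumulate successes: 20
Posterior alpha = prior alpha + sum of successes
= 4 + 20 = 24

24


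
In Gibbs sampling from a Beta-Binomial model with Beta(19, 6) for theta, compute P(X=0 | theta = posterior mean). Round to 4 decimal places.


Posterior mean = alpha/(alpha+beta) = 19/25 = 0.76
P(X=0|theta=mean) = 1 - theta = 0.24

0.24


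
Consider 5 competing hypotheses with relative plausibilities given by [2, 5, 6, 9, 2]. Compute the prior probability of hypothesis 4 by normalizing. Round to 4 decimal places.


Sum of weights = 2 + 5 + 6 + 9 + 2 = 24
Normalized prior for H4 = 9 / 24
= 0.375

0.375


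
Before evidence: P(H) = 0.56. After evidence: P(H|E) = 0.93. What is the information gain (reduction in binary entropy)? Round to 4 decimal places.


Prior entropy = 0.9896
Posterior entropy = 0.3659
Information gain = 0.9896 - 0.3659 = 0.6237

0.6237


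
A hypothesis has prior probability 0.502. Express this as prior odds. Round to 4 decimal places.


Odds = P(H) / P(not H) = 0.502 / 0.498
= 1.008

1.008


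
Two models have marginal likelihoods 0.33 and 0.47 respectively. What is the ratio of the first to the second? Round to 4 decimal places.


Evidence ratio = 0.33 / 0.47
= 0.7021

0.7021


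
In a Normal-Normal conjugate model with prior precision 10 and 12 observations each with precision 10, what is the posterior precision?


Posterior precision = prior precision + n * observation precision
= 10 + 12 * 10
= 10 + 120 = 130

130


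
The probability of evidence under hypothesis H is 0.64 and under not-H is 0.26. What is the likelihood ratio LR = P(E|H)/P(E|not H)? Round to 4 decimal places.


LR = 0.64 / 0.26
= 2.4615

2.4615


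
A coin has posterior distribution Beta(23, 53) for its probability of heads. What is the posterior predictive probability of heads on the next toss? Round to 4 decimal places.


Posterior predictive = E[theta] = alpha/(alpha+beta)
= 23/76
= 0.3026

0.3026


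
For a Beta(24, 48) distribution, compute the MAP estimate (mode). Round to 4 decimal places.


MAP = mode = (a-1)/(a+b-2)
= (24-1)/(24+48-2)
= 23/70 = 0.3286

0.3286


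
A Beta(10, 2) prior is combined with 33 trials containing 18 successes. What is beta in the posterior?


In conjugate updating:
beta_posterior = beta_prior + (n - k)
= 2 + (33 - 18)
= 2 + 15 = 17

17


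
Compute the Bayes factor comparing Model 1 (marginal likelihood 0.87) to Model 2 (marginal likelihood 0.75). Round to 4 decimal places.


BF12 = marginal likelihood of M1 / marginal likelihood of M2
= 0.87/0.75
= 1.16

1.16


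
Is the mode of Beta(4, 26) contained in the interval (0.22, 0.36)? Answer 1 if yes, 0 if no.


Mode = (a-1)/(a+b-2) = 3/28 = 0.1071
Interval: (0.22, 0.36)
Contains mode? 0

0


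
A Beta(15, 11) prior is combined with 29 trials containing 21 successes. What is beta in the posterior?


In conjugate updating:
beta_posterior = beta_prior + (n - k)
= 11 + (29 - 21)
= 11 + 8 = 19

19


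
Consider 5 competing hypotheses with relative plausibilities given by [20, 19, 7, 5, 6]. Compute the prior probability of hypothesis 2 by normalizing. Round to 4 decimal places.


Sum of weights = 20 + 19 + 7 + 5 + 6 = 57
Normalized prior for H2 = 19 / 57
= 0.3333

0.3333


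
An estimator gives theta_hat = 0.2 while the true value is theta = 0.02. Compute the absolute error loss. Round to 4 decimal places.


The absolute error loss is |theta_hat - theta|
= |0.2 - 0.02|
= 0.18

0.18


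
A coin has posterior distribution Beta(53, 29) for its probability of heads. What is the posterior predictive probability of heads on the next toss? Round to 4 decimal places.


Posterior predictive = E[theta] = alpha/(alpha+beta)
= 53/82
= 0.6463

0.6463


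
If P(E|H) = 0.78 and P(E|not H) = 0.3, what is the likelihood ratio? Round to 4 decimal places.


Likelihood ratio = P(E|H) / P(E|not H)
= 0.78 / 0.3
= 2.6

2.6


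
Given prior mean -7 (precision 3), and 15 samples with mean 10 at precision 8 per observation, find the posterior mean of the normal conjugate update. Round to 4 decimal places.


The posterior mean is a precision-weighted average of prior and data.
Post. prec. = 3 + 120 = 123
Post. mean = (-21 + 1200)/123 = 1179/123 = 9.5854

9.5854


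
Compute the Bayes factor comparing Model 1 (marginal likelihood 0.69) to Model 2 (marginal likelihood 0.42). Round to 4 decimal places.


BF12 = marginal likelihood of M1 / marginal likelihood of M2
= 0.69/0.42
= 1.6429

1.6429


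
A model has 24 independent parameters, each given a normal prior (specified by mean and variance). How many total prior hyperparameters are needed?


Each normal prior needs 2 hyperparameters (mean and variance).
Total = 2 * 24 = 48

48


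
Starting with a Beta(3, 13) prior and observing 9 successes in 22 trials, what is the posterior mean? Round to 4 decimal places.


Posterior parameters: alpha = 3 + 9 = 12
beta = 13 + 13 = 26
Posterior mean = alpha / (alpha + beta) = 12 / 38
= 0.3158

0.3158


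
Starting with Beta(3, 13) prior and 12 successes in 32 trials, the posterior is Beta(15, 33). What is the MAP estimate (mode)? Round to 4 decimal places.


The mode of Beta(a, b) when a > 1 and b > 1 is (a-1)/(a+b-2)
= (15 - 1) / (15 + 33 - 2)
= 14 / 46
= 0.3043

0.3043
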